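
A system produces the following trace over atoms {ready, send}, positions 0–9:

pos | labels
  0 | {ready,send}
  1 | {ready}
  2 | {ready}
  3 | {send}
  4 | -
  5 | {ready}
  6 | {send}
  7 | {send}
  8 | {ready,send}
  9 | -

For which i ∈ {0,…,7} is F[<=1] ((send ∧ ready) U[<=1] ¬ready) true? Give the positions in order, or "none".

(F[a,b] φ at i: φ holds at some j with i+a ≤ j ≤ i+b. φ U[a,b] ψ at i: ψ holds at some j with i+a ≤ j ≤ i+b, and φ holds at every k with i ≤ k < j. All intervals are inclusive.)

2, 3, 4, 5, 6, 7

Evaluate at each i in [0,7]:
  i=0: ✗ (none in [0,1])
  i=1: ✗ (none in [1,2])
  i=2: ✓ (witness j=3)
  i=3: ✓ (witness j=3)
  i=4: ✓ (witness j=4)
  i=5: ✓ (witness j=6)
  i=6: ✓ (witness j=6)
  i=7: ✓ (witness j=7)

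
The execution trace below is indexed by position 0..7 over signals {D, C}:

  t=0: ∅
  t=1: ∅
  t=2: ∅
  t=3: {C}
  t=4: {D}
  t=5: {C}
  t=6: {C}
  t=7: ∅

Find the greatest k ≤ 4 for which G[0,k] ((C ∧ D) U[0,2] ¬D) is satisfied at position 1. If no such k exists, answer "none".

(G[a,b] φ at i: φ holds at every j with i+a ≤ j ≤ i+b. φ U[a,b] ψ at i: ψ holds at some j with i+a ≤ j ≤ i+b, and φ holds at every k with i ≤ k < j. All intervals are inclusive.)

((C ∧ D) U[0,2] ¬D) must hold from j=1 onward; find where it first fails.
  j=1: holds
  j=2: holds
  j=3: holds
  j=4: fails
Holds on [1,3], so largest k = 2.

2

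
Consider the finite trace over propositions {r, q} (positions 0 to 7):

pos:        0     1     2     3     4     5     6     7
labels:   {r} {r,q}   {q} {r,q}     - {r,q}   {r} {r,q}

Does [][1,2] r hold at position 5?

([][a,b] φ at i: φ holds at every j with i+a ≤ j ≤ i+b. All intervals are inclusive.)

Holds

Check r at every j in [6,7]:
  j=6: true
  j=7: true
All positions satisfy it → formula holds.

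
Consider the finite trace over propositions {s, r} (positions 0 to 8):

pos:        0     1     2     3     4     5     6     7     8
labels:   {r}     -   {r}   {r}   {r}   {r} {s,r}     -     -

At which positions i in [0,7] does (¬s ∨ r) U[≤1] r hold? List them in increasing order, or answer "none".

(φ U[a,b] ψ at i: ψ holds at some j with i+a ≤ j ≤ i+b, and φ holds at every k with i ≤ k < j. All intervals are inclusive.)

Evaluate at each i in [0,7]:
  i=0: ✓ (rhs at j=0)
  i=1: ✓ (rhs at j=2; lhs holds on [1,1])
  i=2: ✓ (rhs at j=2)
  i=3: ✓ (rhs at j=3)
  i=4: ✓ (rhs at j=4)
  i=5: ✓ (rhs at j=5)
  i=6: ✓ (rhs at j=6)
  i=7: ✗ (no rhs in [7,8])

0, 1, 2, 3, 4, 5, 6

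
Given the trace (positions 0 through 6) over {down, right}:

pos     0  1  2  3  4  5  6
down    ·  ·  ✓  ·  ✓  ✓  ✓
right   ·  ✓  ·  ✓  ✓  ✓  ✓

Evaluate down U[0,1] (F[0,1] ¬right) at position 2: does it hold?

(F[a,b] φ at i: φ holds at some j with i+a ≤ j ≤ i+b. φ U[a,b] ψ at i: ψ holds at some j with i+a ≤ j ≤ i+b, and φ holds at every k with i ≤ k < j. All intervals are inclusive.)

True

Need some j in [2,3] with F[0,1] ¬right, and down at every k in [2,j-1].
  j=2: F[0,1] ¬right holds; no prefix to check → satisfied.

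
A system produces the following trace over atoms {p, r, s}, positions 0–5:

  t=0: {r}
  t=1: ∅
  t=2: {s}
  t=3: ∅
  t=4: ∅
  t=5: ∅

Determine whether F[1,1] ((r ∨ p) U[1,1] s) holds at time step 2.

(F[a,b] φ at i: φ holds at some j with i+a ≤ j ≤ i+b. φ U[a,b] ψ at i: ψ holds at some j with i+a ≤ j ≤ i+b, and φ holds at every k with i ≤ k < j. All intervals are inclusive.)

Check ((r ∨ p) U[1,1] s) at each j in [3,3]:
  j=3: fails
No position in the window satisfies it → formula fails.

No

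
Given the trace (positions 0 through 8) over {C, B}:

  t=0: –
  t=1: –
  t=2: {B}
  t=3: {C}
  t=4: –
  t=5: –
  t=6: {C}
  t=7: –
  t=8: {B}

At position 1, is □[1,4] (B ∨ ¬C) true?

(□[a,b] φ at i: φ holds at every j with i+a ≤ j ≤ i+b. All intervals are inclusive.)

Check (B ∨ ¬C) at every j in [2,5]:
  j=2: true
  j=3: false
  j=4: true
  j=5: true
Fails at j=3 → formula fails.

False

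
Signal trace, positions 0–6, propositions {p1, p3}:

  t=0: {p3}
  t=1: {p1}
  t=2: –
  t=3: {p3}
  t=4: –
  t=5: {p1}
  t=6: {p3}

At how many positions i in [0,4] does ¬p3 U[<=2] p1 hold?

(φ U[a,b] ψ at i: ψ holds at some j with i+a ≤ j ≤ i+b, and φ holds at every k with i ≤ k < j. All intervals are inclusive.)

Evaluate at each i in [0,4]:
  i=0: ✗ (lhs fails at k=0 before rhs at j=1)
  i=1: ✓ (rhs at j=1)
  i=2: ✗ (no rhs in [2,4])
  i=3: ✗ (lhs fails at k=3 before rhs at j=5)
  i=4: ✓ (rhs at j=5; lhs holds on [4,4])
Positions where it holds: {1, 4} → 2.

2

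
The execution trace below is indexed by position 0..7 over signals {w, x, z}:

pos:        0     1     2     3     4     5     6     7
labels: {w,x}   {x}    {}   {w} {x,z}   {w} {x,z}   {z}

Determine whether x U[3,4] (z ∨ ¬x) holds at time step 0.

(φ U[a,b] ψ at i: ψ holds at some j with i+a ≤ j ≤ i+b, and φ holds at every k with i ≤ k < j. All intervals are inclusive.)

Need some j in [3,4] with (z ∨ ¬x), and x at every k in [0,j-1].
  j=3: (z ∨ ¬x) holds, but x fails at k=2 → not this j.
  j=4: (z ∨ ¬x) holds, but x fails at k=2 → not this j.
No j in the window works → until fails.

No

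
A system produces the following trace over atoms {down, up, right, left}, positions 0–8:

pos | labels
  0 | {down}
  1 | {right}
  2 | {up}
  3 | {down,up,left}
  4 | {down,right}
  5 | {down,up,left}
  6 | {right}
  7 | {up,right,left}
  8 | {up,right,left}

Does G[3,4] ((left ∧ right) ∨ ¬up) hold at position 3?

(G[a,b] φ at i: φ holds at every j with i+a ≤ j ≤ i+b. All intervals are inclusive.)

Holds

Check ((left ∧ right) ∨ ¬up) at every j in [6,7]:
  j=6: true
  j=7: true
All positions satisfy it → formula holds.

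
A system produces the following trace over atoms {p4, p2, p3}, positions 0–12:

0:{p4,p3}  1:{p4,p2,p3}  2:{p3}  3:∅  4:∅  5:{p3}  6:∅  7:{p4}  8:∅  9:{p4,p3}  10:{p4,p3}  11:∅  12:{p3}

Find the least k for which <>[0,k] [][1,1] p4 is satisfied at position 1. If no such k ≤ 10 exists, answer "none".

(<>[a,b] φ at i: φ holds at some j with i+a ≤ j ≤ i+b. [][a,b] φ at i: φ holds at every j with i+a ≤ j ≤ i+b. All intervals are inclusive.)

5

Scan j = 1,2,… for [][1,1] p4:
  j=1: fails
  j=2: fails
  j=3: fails
  j=4: fails
  j=5: fails
  j=6: holds
First hit at j=6, so smallest k = 6-1 = 5.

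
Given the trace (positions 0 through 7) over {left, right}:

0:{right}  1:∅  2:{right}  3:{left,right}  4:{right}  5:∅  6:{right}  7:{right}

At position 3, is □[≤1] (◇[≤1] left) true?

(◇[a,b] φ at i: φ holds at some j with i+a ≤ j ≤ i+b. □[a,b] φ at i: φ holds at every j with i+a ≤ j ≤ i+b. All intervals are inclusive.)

Check ◇[≤1] left at every j in [3,4]:
  j=3: holds (witness at 3)
  j=4: fails (none in [4,5])
Fails at j=4 → formula fails.

No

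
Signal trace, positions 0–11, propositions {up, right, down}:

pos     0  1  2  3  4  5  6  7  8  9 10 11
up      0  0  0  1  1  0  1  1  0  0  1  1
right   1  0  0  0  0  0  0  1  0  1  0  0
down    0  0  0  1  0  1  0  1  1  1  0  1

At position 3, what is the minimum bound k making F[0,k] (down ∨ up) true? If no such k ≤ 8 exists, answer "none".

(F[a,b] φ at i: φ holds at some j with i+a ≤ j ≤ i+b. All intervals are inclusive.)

0

Scan j = 3,4,… for (down ∨ up):
  j=3: holds
First hit at j=3, so smallest k = 3-3 = 0.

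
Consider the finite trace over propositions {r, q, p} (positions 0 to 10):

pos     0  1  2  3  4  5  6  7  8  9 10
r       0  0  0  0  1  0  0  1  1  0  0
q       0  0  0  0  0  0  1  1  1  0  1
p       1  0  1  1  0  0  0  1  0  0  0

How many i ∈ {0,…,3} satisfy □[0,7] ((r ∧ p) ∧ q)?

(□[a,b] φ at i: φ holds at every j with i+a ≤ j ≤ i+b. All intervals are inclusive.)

Evaluate at each i in [0,3]:
  i=0: ✗ (fails at j=0)
  i=1: ✗ (fails at j=1)
  i=2: ✗ (fails at j=2)
  i=3: ✗ (fails at j=3)
Positions where it holds: {} → 0.

0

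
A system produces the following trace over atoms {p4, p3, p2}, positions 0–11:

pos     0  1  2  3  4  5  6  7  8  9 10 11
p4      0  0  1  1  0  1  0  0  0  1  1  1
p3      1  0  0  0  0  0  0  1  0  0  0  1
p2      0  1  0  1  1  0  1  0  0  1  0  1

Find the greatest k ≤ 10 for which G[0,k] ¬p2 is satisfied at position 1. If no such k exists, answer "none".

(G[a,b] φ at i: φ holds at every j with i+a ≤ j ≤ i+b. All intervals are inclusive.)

none

¬p2 must hold from j=1 onward; find where it first fails.
  j=1: fails → no k works.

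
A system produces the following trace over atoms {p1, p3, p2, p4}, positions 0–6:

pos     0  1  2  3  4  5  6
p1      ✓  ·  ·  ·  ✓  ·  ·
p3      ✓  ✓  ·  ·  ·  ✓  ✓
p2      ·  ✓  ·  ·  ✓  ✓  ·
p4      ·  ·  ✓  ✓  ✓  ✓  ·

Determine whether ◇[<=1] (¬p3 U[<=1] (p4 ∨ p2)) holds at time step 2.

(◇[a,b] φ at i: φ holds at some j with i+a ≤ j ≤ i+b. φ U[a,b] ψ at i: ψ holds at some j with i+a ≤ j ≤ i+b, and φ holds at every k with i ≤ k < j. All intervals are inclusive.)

Check (¬p3 U[<=1] (p4 ∨ p2)) at each j in [2,3]:
  j=2: holds
  j=3: holds
Found at j=2 → formula holds.

Yes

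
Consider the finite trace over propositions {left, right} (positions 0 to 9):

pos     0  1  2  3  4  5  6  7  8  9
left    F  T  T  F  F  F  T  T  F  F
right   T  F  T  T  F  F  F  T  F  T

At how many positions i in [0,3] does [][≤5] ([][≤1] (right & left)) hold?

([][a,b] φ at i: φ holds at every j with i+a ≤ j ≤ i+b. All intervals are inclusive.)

0

Evaluate at each i in [0,3]:
  i=0: ✗ (fails at j=0)
  i=1: ✗ (fails at j=1)
  i=2: ✗ (fails at j=2)
  i=3: ✗ (fails at j=3)
Positions where it holds: {} → 0.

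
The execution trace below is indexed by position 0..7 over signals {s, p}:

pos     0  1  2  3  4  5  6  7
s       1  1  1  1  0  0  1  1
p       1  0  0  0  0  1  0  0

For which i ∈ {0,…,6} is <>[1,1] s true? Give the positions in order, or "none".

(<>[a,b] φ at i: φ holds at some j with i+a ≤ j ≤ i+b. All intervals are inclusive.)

Evaluate at each i in [0,6]:
  i=0: ✓ (witness j=1)
  i=1: ✓ (witness j=2)
  i=2: ✓ (witness j=3)
  i=3: ✗ (none in [4,4])
  i=4: ✗ (none in [5,5])
  i=5: ✓ (witness j=6)
  i=6: ✓ (witness j=7)

0, 1, 2, 5, 6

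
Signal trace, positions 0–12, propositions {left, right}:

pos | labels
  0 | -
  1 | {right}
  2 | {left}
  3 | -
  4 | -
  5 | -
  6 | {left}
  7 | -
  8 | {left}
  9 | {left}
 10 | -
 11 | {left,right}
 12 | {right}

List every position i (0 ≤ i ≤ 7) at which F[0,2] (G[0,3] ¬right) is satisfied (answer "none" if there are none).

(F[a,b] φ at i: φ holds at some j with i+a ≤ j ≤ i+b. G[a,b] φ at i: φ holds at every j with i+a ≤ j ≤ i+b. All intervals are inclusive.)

0, 1, 2, 3, 4, 5, 6, 7

Evaluate at each i in [0,7]:
  i=0: ✓ (witness j=2)
  i=1: ✓ (witness j=2)
  i=2: ✓ (witness j=2)
  i=3: ✓ (witness j=3)
  i=4: ✓ (witness j=4)
  i=5: ✓ (witness j=5)
  i=6: ✓ (witness j=6)
  i=7: ✓ (witness j=7)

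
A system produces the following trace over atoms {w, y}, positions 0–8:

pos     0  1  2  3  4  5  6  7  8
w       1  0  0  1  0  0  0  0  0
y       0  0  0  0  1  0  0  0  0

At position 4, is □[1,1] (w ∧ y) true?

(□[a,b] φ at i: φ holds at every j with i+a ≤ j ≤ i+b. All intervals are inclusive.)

Does not hold

Check (w ∧ y) at every j in [5,5]:
  j=5: false
Fails at j=5 → formula fails.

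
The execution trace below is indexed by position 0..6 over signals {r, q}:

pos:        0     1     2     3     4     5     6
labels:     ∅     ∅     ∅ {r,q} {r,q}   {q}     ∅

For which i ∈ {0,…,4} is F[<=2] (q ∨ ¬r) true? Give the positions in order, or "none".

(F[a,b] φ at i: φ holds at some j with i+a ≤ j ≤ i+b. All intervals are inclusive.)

0, 1, 2, 3, 4

Evaluate at each i in [0,4]:
  i=0: ✓ (witness j=0)
  i=1: ✓ (witness j=1)
  i=2: ✓ (witness j=2)
  i=3: ✓ (witness j=3)
  i=4: ✓ (witness j=4)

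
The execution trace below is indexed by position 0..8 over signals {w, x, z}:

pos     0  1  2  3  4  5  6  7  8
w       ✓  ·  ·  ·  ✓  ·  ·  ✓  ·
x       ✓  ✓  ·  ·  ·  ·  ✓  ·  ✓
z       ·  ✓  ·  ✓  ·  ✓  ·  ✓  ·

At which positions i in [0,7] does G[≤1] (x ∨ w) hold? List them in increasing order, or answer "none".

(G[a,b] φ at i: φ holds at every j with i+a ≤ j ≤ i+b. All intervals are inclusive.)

Evaluate at each i in [0,7]:
  i=0: ✓ (all of [0,1])
  i=1: ✗ (fails at j=2)
  i=2: ✗ (fails at j=2)
  i=3: ✗ (fails at j=3)
  i=4: ✗ (fails at j=5)
  i=5: ✗ (fails at j=5)
  i=6: ✓ (all of [6,7])
  i=7: ✓ (all of [7,8])

0, 6, 7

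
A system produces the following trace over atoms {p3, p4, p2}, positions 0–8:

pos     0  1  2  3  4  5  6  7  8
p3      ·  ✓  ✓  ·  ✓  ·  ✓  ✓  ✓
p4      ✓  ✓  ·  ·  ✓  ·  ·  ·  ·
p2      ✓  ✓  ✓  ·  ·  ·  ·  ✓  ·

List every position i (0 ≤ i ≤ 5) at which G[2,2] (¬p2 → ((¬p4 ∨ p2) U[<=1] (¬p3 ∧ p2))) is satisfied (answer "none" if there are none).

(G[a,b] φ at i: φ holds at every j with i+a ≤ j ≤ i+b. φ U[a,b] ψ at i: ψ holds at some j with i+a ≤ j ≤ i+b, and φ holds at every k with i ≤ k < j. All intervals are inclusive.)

0, 5

Evaluate at each i in [0,5]:
  i=0: ✓ (all of [2,2])
  i=1: ✗ (fails at j=3)
  i=2: ✗ (fails at j=4)
  i=3: ✗ (fails at j=5)
  i=4: ✗ (fails at j=6)
  i=5: ✓ (all of [7,7])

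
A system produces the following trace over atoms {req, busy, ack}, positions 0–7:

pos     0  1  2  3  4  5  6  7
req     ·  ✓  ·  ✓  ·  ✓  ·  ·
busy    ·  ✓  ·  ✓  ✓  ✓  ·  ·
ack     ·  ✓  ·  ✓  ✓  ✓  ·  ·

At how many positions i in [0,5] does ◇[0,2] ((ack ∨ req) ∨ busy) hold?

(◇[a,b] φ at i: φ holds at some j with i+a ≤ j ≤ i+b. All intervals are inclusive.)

6

Evaluate at each i in [0,5]:
  i=0: ✓ (witness j=1)
  i=1: ✓ (witness j=1)
  i=2: ✓ (witness j=3)
  i=3: ✓ (witness j=3)
  i=4: ✓ (witness j=4)
  i=5: ✓ (witness j=5)
Positions where it holds: {0, 1, 2, 3, 4, 5} → 6.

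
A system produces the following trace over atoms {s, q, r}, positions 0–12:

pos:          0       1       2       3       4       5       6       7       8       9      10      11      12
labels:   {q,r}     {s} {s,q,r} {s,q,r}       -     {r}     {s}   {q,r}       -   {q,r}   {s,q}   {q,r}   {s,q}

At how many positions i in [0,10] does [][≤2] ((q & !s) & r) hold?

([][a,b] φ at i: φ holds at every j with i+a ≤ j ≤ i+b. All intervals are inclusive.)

0

Evaluate at each i in [0,10]:
  i=0: ✗ (fails at j=1)
  i=1: ✗ (fails at j=1)
  i=2: ✗ (fails at j=2)
  i=3: ✗ (fails at j=3)
  i=4: ✗ (fails at j=4)
  i=5: ✗ (fails at j=5)
  i=6: ✗ (fails at j=6)
  i=7: ✗ (fails at j=8)
  i=8: ✗ (fails at j=8)
  i=9: ✗ (fails at j=10)
  i=10: ✗ (fails at j=10)
Positions where it holds: {} → 0.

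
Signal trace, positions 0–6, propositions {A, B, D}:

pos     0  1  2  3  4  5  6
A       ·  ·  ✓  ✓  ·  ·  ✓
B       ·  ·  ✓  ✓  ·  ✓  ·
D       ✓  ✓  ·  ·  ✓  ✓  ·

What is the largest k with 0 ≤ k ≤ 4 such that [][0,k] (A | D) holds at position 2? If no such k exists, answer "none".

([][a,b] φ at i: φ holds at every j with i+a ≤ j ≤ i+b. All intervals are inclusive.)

(A | D) must hold from j=2 onward; find where it first fails.
  j=2: holds
  j=3: holds
  j=4: holds
  j=5: holds
  j=6: holds
Holds through j=6; largest k = 4.

4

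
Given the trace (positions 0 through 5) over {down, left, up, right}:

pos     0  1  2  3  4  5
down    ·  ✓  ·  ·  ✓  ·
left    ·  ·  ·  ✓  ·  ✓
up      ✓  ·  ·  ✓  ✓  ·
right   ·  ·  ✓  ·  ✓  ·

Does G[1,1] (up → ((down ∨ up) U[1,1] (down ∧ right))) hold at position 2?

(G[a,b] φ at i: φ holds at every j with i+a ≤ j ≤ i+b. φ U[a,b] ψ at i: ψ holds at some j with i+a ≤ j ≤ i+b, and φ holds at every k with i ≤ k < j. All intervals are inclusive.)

Check (up → ((down ∨ up) U[1,1] (down ∧ right))) at every j in [3,3]:
  j=3: antecedent true; consequent holds → ✓
All positions satisfy it → formula holds.

True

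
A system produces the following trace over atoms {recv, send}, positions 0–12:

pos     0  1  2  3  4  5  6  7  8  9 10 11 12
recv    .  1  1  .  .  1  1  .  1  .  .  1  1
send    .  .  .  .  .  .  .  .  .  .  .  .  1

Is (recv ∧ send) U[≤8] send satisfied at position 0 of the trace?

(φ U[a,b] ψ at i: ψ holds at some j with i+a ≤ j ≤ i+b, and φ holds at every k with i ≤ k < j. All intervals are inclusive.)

Need some j in [0,8] with send, and (recv ∧ send) at every k in [0,j-1].
  j=0: send false.
  j=1: send false.
  j=2: send false.
  j=3: send false.
  j=4: send false.
  j=5: send false.
  j=6: send false.
  j=7: send false.
  j=8: send false.
No j in the window works → until fails.

Does not hold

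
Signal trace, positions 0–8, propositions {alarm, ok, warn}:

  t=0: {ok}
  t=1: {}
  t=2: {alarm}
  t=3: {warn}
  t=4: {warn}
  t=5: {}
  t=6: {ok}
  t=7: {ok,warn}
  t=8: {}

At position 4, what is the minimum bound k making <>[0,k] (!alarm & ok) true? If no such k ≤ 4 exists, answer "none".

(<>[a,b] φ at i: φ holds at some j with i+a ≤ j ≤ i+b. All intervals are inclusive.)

Scan j = 4,5,… for (!alarm & ok):
  j=4: fails
  j=5: fails
  j=6: holds
First hit at j=6, so smallest k = 6-4 = 2.

2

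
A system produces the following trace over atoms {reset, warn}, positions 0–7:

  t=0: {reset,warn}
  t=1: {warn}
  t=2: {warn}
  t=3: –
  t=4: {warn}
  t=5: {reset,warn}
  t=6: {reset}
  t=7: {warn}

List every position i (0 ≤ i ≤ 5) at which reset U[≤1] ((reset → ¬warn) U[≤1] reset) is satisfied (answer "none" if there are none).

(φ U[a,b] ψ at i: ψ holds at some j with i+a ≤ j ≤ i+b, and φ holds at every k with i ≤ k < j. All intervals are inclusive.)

0, 4, 5

Evaluate at each i in [0,5]:
  i=0: ✓ (rhs at j=0)
  i=1: ✗ (no rhs in [1,2])
  i=2: ✗ (no rhs in [2,3])
  i=3: ✗ (lhs fails at k=3 before rhs at j=4)
  i=4: ✓ (rhs at j=4)
  i=5: ✓ (rhs at j=5)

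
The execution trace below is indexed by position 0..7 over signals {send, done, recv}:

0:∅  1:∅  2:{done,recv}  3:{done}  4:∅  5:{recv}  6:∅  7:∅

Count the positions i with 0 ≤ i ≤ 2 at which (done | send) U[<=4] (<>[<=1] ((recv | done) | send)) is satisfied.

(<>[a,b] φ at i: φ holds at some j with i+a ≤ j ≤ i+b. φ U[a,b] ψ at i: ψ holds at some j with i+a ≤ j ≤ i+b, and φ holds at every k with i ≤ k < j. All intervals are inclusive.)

2

Evaluate at each i in [0,2]:
  i=0: ✗ (lhs fails at k=0 before rhs at j=1)
  i=1: ✓ (rhs at j=1)
  i=2: ✓ (rhs at j=2)
Positions where it holds: {1, 2} → 2.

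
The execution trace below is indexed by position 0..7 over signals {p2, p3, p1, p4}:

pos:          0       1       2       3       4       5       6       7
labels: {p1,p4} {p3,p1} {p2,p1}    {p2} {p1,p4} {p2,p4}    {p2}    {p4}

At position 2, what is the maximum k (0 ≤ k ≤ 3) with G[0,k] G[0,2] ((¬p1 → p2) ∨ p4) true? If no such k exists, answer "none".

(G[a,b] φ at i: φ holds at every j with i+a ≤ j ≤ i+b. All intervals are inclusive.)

3

G[0,2] ((¬p1 → p2) ∨ p4) must hold from j=2 onward; find where it first fails.
  j=2: holds
  j=3: holds
  j=4: holds
  j=5: holds
Holds through j=5; largest k = 3.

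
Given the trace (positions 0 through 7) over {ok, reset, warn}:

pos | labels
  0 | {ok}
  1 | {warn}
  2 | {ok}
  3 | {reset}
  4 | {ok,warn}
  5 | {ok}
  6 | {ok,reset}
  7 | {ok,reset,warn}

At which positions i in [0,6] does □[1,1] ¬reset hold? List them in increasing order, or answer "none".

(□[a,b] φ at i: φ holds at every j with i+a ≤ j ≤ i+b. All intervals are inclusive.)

Evaluate at each i in [0,6]:
  i=0: ✓ (all of [1,1])
  i=1: ✓ (all of [2,2])
  i=2: ✗ (fails at j=3)
  i=3: ✓ (all of [4,4])
  i=4: ✓ (all of [5,5])
  i=5: ✗ (fails at j=6)
  i=6: ✗ (fails at j=7)

0, 1, 3, 4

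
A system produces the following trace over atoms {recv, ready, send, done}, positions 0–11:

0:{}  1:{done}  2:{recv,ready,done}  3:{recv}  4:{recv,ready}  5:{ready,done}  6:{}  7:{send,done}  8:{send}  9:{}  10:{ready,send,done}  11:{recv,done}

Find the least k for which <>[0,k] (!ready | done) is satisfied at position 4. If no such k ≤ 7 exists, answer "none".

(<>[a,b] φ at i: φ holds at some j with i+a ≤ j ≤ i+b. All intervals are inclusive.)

Scan j = 4,5,… for (!ready | done):
  j=4: fails
  j=5: holds
First hit at j=5, so smallest k = 5-4 = 1.

1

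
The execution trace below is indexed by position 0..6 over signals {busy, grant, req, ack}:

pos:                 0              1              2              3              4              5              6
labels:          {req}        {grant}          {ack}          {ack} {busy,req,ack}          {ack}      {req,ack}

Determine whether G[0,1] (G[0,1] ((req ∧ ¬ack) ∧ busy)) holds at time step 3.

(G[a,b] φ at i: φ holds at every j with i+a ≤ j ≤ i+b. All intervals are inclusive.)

False

Check G[0,1] ((req ∧ ¬ack) ∧ busy) at every j in [3,4]:
  j=3: fails at 3
  j=4: fails at 4
Fails at j=3 → formula fails.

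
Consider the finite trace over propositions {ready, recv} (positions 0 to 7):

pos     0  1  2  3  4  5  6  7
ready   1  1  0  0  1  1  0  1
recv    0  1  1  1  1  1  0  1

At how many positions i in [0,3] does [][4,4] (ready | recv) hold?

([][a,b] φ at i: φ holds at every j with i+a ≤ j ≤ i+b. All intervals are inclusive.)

3

Evaluate at each i in [0,3]:
  i=0: ✓ (all of [4,4])
  i=1: ✓ (all of [5,5])
  i=2: ✗ (fails at j=6)
  i=3: ✓ (all of [7,7])
Positions where it holds: {0, 1, 3} → 3.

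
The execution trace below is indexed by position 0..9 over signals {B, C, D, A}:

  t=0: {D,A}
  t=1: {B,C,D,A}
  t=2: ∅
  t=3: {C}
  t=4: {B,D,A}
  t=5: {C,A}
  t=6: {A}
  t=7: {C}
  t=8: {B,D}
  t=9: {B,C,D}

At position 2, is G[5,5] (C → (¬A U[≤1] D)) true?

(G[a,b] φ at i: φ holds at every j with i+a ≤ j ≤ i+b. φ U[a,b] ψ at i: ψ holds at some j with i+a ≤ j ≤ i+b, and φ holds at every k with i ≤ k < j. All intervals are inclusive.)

Check (C → (¬A U[≤1] D)) at every j in [7,7]:
  j=7: antecedent true; consequent holds → ✓
All positions satisfy it → formula holds.

Holds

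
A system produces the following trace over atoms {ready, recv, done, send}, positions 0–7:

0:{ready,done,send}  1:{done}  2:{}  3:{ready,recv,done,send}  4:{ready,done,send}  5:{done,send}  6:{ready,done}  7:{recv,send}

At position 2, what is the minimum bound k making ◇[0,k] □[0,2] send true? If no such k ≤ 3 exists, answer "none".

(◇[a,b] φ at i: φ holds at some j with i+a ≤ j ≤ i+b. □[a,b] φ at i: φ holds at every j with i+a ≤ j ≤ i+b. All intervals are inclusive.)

1

Scan j = 2,3,… for □[0,2] send:
  j=2: fails
  j=3: holds
First hit at j=3, so smallest k = 3-2 = 1.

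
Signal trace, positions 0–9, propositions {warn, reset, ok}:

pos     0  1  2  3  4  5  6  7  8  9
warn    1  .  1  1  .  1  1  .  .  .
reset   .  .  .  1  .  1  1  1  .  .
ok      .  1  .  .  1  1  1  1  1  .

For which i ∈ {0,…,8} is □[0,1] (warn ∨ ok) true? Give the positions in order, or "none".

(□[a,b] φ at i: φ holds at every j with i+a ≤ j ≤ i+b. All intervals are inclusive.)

0, 1, 2, 3, 4, 5, 6, 7

Evaluate at each i in [0,8]:
  i=0: ✓ (all of [0,1])
  i=1: ✓ (all of [1,2])
  i=2: ✓ (all of [2,3])
  i=3: ✓ (all of [3,4])
  i=4: ✓ (all of [4,5])
  i=5: ✓ (all of [5,6])
  i=6: ✓ (all of [6,7])
  i=7: ✓ (all of [7,8])
  i=8: ✗ (fails at j=9)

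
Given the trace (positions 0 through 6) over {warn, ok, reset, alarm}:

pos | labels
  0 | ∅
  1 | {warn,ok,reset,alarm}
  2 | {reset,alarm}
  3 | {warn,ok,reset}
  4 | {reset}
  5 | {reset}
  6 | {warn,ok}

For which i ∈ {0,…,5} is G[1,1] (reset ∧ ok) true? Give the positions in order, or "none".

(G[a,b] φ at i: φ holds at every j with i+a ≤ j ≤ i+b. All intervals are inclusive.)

0, 2

Evaluate at each i in [0,5]:
  i=0: ✓ (all of [1,1])
  i=1: ✗ (fails at j=2)
  i=2: ✓ (all of [3,3])
  i=3: ✗ (fails at j=4)
  i=4: ✗ (fails at j=5)
  i=5: ✗ (fails at j=6)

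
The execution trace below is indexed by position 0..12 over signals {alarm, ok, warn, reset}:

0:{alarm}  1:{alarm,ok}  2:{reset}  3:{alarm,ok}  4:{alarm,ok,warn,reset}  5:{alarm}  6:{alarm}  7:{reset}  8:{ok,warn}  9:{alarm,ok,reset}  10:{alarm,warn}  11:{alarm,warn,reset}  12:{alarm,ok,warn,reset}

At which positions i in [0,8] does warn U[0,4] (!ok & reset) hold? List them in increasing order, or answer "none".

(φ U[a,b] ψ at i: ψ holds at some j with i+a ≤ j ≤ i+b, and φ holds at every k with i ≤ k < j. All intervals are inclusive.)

2, 7

Evaluate at each i in [0,8]:
  i=0: ✗ (lhs fails at k=0 before rhs at j=2)
  i=1: ✗ (lhs fails at k=1 before rhs at j=2)
  i=2: ✓ (rhs at j=2)
  i=3: ✗ (lhs fails at k=3 before rhs at j=7)
  i=4: ✗ (lhs fails at k=5 before rhs at j=7)
  i=5: ✗ (lhs fails at k=5 before rhs at j=7)
  i=6: ✗ (lhs fails at k=6 before rhs at j=7)
  i=7: ✓ (rhs at j=7)
  i=8: ✗ (lhs fails at k=9 before rhs at j=11)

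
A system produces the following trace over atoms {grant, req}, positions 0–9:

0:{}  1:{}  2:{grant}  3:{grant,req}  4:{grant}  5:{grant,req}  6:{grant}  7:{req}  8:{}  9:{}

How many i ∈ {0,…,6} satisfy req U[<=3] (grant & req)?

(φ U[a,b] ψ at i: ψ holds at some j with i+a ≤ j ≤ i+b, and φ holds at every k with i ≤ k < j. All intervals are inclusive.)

Evaluate at each i in [0,6]:
  i=0: ✗ (lhs fails at k=0 before rhs at j=3)
  i=1: ✗ (lhs fails at k=1 before rhs at j=3)
  i=2: ✗ (lhs fails at k=2 before rhs at j=3)
  i=3: ✓ (rhs at j=3)
  i=4: ✗ (lhs fails at k=4 before rhs at j=5)
  i=5: ✓ (rhs at j=5)
  i=6: ✗ (no rhs in [6,9])
Positions where it holds: {3, 5} → 2.

2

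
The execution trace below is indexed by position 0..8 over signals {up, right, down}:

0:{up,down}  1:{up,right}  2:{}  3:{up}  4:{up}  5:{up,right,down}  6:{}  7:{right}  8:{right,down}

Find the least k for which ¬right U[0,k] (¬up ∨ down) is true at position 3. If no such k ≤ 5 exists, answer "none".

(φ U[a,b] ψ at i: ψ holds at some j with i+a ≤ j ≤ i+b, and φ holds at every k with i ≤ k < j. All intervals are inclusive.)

Need earliest j ≥ 3 with (¬up ∨ down), and ¬right at every k in [3,j-1].
  j=3: rhs fails.
  j=4: rhs fails.
  j=5: rhs holds; lhs holds on [3,4]. k = 2.

2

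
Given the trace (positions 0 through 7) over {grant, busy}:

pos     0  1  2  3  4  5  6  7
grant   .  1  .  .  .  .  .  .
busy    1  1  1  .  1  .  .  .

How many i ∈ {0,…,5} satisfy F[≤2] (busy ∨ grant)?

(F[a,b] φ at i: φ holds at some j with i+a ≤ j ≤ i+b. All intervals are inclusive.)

5

Evaluate at each i in [0,5]:
  i=0: ✓ (witness j=0)
  i=1: ✓ (witness j=1)
  i=2: ✓ (witness j=2)
  i=3: ✓ (witness j=4)
  i=4: ✓ (witness j=4)
  i=5: ✗ (none in [5,7])
Positions where it holds: {0, 1, 2, 3, 4} → 5.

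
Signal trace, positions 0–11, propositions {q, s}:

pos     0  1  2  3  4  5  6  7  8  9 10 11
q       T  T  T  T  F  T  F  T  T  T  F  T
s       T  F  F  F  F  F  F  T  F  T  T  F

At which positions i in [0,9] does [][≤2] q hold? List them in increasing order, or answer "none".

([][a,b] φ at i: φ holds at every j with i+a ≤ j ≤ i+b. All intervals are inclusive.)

Evaluate at each i in [0,9]:
  i=0: ✓ (all of [0,2])
  i=1: ✓ (all of [1,3])
  i=2: ✗ (fails at j=4)
  i=3: ✗ (fails at j=4)
  i=4: ✗ (fails at j=4)
  i=5: ✗ (fails at j=6)
  i=6: ✗ (fails at j=6)
  i=7: ✓ (all of [7,9])
  i=8: ✗ (fails at j=10)
  i=9: ✗ (fails at j=10)

0, 1, 7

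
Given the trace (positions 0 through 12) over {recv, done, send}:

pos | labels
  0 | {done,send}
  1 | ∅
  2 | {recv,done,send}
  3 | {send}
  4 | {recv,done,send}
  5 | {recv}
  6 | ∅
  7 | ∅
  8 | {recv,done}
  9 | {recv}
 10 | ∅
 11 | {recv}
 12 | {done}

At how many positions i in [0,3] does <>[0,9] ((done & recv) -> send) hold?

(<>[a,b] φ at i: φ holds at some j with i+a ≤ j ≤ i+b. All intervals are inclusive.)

4

Evaluate at each i in [0,3]:
  i=0: ✓ (witness j=0)
  i=1: ✓ (witness j=1)
  i=2: ✓ (witness j=2)
  i=3: ✓ (witness j=3)
Positions where it holds: {0, 1, 2, 3} → 4.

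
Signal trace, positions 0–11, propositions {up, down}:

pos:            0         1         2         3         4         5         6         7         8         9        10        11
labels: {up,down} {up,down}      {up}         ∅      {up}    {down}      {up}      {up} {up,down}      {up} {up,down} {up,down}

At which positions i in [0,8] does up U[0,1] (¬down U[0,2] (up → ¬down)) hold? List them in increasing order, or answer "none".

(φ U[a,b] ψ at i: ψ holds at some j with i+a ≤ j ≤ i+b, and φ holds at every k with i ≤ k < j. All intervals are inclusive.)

Evaluate at each i in [0,8]:
  i=0: ✗ (no rhs in [0,1])
  i=1: ✓ (rhs at j=2; lhs holds on [1,1])
  i=2: ✓ (rhs at j=2)
  i=3: ✓ (rhs at j=3)
  i=4: ✓ (rhs at j=4)
  i=5: ✓ (rhs at j=5)
  i=6: ✓ (rhs at j=6)
  i=7: ✓ (rhs at j=7)
  i=8: ✓ (rhs at j=9; lhs holds on [8,8])

1, 2, 3, 4, 5, 6, 7, 8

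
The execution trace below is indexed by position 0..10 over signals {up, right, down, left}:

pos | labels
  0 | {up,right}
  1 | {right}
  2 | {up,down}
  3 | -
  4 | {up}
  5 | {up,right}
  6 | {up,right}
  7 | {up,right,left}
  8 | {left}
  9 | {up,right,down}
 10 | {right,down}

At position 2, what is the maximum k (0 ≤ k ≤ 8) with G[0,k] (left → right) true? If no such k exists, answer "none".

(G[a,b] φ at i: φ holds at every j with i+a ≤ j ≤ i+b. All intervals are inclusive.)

5

(left → right) must hold from j=2 onward; find where it first fails.
  j=2: holds
  j=3: holds
  j=4: holds
  j=5: holds
  j=6: holds
  j=7: holds
  j=8: fails
Holds on [2,7], so largest k = 5.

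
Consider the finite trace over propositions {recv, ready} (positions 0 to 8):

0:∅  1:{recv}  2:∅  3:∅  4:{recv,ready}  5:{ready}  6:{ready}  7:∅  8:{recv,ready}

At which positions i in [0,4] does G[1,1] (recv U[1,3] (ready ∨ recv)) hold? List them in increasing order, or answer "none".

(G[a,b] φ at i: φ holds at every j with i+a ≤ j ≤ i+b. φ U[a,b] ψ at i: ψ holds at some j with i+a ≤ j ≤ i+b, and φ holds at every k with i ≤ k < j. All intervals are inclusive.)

Evaluate at each i in [0,4]:
  i=0: ✗ (fails at j=1)
  i=1: ✗ (fails at j=2)
  i=2: ✗ (fails at j=3)
  i=3: ✓ (all of [4,4])
  i=4: ✗ (fails at j=5)

3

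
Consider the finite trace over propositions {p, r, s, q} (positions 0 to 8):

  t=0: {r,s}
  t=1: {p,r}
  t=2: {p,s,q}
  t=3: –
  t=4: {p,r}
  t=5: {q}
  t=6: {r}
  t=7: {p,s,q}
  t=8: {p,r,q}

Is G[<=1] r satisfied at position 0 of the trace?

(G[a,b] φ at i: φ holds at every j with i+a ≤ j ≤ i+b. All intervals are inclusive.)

Yes

Check r at every j in [0,1]:
  j=0: true
  j=1: true
All positions satisfy it → formula holds.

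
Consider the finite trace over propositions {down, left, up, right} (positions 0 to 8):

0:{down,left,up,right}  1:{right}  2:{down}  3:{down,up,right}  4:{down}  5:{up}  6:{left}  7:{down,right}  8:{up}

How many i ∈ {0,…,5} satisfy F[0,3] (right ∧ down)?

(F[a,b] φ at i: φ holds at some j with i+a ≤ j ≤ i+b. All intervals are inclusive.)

6

Evaluate at each i in [0,5]:
  i=0: ✓ (witness j=0)
  i=1: ✓ (witness j=3)
  i=2: ✓ (witness j=3)
  i=3: ✓ (witness j=3)
  i=4: ✓ (witness j=7)
  i=5: ✓ (witness j=7)
Positions where it holds: {0, 1, 2, 3, 4, 5} → 6.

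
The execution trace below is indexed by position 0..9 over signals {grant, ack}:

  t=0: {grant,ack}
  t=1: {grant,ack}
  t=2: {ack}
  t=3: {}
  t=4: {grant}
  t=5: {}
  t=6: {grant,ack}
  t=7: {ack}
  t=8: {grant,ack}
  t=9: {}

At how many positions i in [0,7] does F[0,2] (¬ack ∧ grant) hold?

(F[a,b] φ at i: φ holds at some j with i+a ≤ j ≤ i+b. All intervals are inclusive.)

3

Evaluate at each i in [0,7]:
  i=0: ✗ (none in [0,2])
  i=1: ✗ (none in [1,3])
  i=2: ✓ (witness j=4)
  i=3: ✓ (witness j=4)
  i=4: ✓ (witness j=4)
  i=5: ✗ (none in [5,7])
  i=6: ✗ (none in [6,8])
  i=7: ✗ (none in [7,9])
Positions where it holds: {2, 3, 4} → 3.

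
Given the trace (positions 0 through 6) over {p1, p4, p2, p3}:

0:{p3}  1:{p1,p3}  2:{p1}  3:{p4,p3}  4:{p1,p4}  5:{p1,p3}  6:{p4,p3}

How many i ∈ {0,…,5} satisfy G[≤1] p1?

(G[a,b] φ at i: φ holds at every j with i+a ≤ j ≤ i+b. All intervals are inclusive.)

Evaluate at each i in [0,5]:
  i=0: ✗ (fails at j=0)
  i=1: ✓ (all of [1,2])
  i=2: ✗ (fails at j=3)
  i=3: ✗ (fails at j=3)
  i=4: ✓ (all of [4,5])
  i=5: ✗ (fails at j=6)
Positions where it holds: {1, 4} → 2.

2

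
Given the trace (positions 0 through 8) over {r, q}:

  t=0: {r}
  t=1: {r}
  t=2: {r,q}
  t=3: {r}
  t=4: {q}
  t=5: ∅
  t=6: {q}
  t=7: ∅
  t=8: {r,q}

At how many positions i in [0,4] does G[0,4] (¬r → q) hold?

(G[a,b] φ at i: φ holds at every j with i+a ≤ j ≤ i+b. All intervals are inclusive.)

1

Evaluate at each i in [0,4]:
  i=0: ✓ (all of [0,4])
  i=1: ✗ (fails at j=5)
  i=2: ✗ (fails at j=5)
  i=3: ✗ (fails at j=5)
  i=4: ✗ (fails at j=5)
Positions where it holds: {0} → 1.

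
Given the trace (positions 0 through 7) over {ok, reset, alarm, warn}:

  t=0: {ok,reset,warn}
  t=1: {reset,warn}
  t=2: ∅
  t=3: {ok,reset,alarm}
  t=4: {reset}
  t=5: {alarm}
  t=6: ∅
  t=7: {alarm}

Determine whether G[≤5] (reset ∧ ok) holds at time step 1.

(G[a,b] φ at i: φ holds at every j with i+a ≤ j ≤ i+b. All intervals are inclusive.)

False

Check (reset ∧ ok) at every j in [1,6]:
  j=1: false
  j=2: false
  j=3: true
  j=4: false
  j=5: false
  j=6: false
Fails at j=1 → formula fails.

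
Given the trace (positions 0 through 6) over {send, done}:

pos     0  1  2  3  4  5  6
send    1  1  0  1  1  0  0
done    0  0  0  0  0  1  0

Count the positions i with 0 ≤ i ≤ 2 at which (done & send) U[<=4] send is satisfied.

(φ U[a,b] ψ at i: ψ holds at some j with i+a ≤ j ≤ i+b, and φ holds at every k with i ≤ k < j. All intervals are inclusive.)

Evaluate at each i in [0,2]:
  i=0: ✓ (rhs at j=0)
  i=1: ✓ (rhs at j=1)
  i=2: ✗ (lhs fails at k=2 before rhs at j=3)
Positions where it holds: {0, 1} → 2.

2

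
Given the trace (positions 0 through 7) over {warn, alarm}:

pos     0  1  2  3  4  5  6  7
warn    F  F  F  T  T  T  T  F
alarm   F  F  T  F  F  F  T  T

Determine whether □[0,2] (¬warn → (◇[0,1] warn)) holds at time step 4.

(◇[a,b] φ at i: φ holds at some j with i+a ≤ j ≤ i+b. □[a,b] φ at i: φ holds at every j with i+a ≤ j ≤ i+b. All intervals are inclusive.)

Yes

Check (¬warn → (◇[0,1] warn)) at every j in [4,6]:
  j=4: antecedent false → ✓
  j=5: antecedent false → ✓
  j=6: antecedent false → ✓
All positions satisfy it → formula holds.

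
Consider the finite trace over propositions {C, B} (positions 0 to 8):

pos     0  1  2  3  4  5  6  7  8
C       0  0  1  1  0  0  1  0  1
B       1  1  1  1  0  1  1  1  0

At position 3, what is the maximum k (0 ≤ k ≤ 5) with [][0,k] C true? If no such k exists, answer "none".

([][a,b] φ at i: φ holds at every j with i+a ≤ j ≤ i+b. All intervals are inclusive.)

C must hold from j=3 onward; find where it first fails.
  j=3: holds
  j=4: fails
Holds on [3,3], so largest k = 0.

0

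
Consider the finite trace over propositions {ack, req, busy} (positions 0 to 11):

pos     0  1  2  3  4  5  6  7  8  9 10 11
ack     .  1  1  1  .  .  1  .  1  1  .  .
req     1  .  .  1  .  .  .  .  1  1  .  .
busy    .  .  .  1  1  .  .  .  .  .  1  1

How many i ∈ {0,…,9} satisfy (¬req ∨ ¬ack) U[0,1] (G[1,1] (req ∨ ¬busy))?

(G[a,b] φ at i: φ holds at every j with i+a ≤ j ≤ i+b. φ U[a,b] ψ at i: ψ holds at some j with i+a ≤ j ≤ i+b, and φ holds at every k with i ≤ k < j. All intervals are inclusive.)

8

Evaluate at each i in [0,9]:
  i=0: ✓ (rhs at j=0)
  i=1: ✓ (rhs at j=1)
  i=2: ✓ (rhs at j=2)
  i=3: ✗ (lhs fails at k=3 before rhs at j=4)
  i=4: ✓ (rhs at j=4)
  i=5: ✓ (rhs at j=5)
  i=6: ✓ (rhs at j=6)
  i=7: ✓ (rhs at j=7)
  i=8: ✓ (rhs at j=8)
  i=9: ✗ (no rhs in [9,10])
Positions where it holds: {0, 1, 2, 4, 5, 6, 7, 8} → 8.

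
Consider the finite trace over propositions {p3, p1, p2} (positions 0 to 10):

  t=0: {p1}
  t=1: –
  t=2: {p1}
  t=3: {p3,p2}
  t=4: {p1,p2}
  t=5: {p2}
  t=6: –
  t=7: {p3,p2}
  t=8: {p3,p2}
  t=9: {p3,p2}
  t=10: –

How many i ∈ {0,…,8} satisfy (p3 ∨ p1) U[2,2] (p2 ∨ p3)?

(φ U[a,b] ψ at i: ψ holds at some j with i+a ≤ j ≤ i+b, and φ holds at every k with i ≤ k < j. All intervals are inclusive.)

Evaluate at each i in [0,8]:
  i=0: ✗ (no rhs in [2,2])
  i=1: ✗ (lhs fails at k=1 before rhs at j=3)
  i=2: ✓ (rhs at j=4; lhs holds on [2,3])
  i=3: ✓ (rhs at j=5; lhs holds on [3,4])
  i=4: ✗ (no rhs in [6,6])
  i=5: ✗ (lhs fails at k=5 before rhs at j=7)
  i=6: ✗ (lhs fails at k=6 before rhs at j=8)
  i=7: ✓ (rhs at j=9; lhs holds on [7,8])
  i=8: ✗ (no rhs in [10,10])
Positions where it holds: {2, 3, 7} → 3.

3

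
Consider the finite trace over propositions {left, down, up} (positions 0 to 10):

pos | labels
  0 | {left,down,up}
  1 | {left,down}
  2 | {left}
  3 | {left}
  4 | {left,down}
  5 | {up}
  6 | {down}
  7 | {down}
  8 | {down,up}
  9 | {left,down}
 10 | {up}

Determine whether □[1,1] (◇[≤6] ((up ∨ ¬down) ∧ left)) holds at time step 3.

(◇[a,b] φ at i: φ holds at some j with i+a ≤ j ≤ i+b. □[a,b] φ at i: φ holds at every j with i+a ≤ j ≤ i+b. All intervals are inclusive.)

Check ◇[≤6] ((up ∨ ¬down) ∧ left) at every j in [4,4]:
  j=4: fails (none in [4,10])
Fails at j=4 → formula fails.

False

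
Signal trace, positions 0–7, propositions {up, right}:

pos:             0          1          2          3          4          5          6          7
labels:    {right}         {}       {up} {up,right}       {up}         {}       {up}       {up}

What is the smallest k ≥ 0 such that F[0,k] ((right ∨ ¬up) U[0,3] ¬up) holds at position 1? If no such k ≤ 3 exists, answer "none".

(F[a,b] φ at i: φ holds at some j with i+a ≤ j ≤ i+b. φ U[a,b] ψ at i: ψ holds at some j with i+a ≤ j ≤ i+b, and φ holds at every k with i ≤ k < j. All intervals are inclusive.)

Scan j = 1,2,… for ((right ∨ ¬up) U[0,3] ¬up):
  j=1: holds
First hit at j=1, so smallest k = 1-1 = 0.

0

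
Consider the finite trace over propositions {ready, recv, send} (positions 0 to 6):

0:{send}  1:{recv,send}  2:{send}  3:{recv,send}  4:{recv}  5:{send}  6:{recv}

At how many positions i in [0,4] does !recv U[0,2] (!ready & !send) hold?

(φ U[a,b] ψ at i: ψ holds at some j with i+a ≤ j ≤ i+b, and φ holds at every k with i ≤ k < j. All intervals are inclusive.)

1

Evaluate at each i in [0,4]:
  i=0: ✗ (no rhs in [0,2])
  i=1: ✗ (no rhs in [1,3])
  i=2: ✗ (lhs fails at k=3 before rhs at j=4)
  i=3: ✗ (lhs fails at k=3 before rhs at j=4)
  i=4: ✓ (rhs at j=4)
Positions where it holds: {4} → 1.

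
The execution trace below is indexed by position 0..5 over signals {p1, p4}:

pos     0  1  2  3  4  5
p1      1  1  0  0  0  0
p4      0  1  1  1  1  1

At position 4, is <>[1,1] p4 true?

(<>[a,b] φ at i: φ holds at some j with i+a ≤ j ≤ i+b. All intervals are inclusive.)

Check p4 at each j in [5,5]:
  j=5: true
Found at j=5 → formula holds.

True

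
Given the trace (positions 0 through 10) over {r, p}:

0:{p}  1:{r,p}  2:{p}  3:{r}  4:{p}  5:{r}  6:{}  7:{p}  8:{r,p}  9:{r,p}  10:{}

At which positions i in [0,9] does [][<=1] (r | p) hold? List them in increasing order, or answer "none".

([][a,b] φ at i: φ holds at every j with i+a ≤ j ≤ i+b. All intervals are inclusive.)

0, 1, 2, 3, 4, 7, 8

Evaluate at each i in [0,9]:
  i=0: ✓ (all of [0,1])
  i=1: ✓ (all of [1,2])
  i=2: ✓ (all of [2,3])
  i=3: ✓ (all of [3,4])
  i=4: ✓ (all of [4,5])
  i=5: ✗ (fails at j=6)
  i=6: ✗ (fails at j=6)
  i=7: ✓ (all of [7,8])
  i=8: ✓ (all of [8,9])
  i=9: ✗ (fails at j=10)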